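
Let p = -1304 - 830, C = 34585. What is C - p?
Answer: 36719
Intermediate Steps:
p = -2134
C - p = 34585 - 1*(-2134) = 34585 + 2134 = 36719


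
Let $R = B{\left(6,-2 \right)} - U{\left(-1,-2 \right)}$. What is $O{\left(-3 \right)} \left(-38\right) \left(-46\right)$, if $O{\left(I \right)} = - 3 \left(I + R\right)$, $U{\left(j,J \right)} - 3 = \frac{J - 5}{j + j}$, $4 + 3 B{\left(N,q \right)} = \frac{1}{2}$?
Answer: $55936$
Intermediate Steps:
$B{\left(N,q \right)} = - \frac{7}{6}$ ($B{\left(N,q \right)} = - \frac{4}{3} + \frac{1}{3 \cdot 2} = - \frac{4}{3} + \frac{1}{3} \cdot \frac{1}{2} = - \frac{4}{3} + \frac{1}{6} = - \frac{7}{6}$)
$U{\left(j,J \right)} = 3 + \frac{-5 + J}{2 j}$ ($U{\left(j,J \right)} = 3 + \frac{J - 5}{j + j} = 3 + \frac{-5 + J}{2 j}$)
$R = - \frac{23}{3}$ ($R = - \frac{7}{6} - \frac{-5 - 2 + 6 \left(-1\right)}{2 \left(-1\right)} = - \frac{7}{6} - \frac{1}{2} \left(-1\right) \left(-5 - 2 - 6\right) = - \frac{7}{6} - \frac{1}{2} \left(-1\right) \left(-13\right) = - \frac{7}{6} - \frac{13}{2} = - \frac{23}{3} \approx -7.6667$)
$O{\left(I \right)} = 23 - 3 I$ ($O{\left(I \right)} = - 3 \left(I - \frac{23}{3}\right) = - 3 \left(- \frac{23}{3} + I\right) = 23 - 3 I$)
$O{\left(-3 \right)} \left(-38\right) \left(-46\right) = \left(23 - -9\right) \left(-38\right) \left(-46\right) = \left(23 + 9\right) \left(-38\right) \left(-46\right) = 32 \left(-38\right) \left(-46\right) = \left(-1216\right) \left(-46\right) = 55936$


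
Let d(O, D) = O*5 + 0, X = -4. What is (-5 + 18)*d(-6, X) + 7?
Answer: -383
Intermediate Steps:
d(O, D) = 5*O (d(O, D) = 5*O + 0 = 5*O)
(-5 + 18)*d(-6, X) + 7 = (-5 + 18)*(5*(-6)) + 7 = 13*(-30) + 7 = -390 + 7 = -383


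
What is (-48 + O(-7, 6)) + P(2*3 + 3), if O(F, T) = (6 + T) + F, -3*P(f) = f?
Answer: -46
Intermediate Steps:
P(f) = -f/3
O(F, T) = 6 + F + T
(-48 + O(-7, 6)) + P(2*3 + 3) = (-48 + (6 - 7 + 6)) - (2*3 + 3)/3 = (-48 + 5) - (6 + 3)/3 = -43 - 1/3*9 = -43 - 3 = -46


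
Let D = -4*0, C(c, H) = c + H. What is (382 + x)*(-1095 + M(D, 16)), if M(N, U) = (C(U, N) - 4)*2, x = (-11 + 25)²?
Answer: -619038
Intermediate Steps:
C(c, H) = H + c
x = 196 (x = 14² = 196)
D = 0
M(N, U) = -8 + 2*N + 2*U (M(N, U) = ((N + U) - 4)*2 = (-4 + N + U)*2 = -8 + 2*N + 2*U)
(382 + x)*(-1095 + M(D, 16)) = (382 + 196)*(-1095 + (-8 + 2*0 + 2*16)) = 578*(-1095 + (-8 + 0 + 32)) = 578*(-1095 + 24) = 578*(-1071) = -619038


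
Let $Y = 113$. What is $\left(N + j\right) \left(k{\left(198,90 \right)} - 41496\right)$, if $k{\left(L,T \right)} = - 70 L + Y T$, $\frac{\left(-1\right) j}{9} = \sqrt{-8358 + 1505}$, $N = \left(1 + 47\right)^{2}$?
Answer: $-104108544 + 406674 i \sqrt{6853} \approx -1.0411 \cdot 10^{8} + 3.3666 \cdot 10^{7} i$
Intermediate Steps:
$N = 2304$ ($N = 48^{2} = 2304$)
$j = - 9 i \sqrt{6853}$ ($j = - 9 \sqrt{-8358 + 1505} = - 9 \sqrt{-6853} = - 9 i \sqrt{6853} \approx - 745.05 i$)
$k{\left(L,T \right)} = - 70 L + 113 T$
$\left(N + j\right) \left(k{\left(198,90 \right)} - 41496\right) = \left(2304 - 9 i \sqrt{6853}\right) \left(\left(\left(-70\right) 198 + 113 \cdot 90\right) - 41496\right) = \left(2304 - 9 i \sqrt{6853}\right) \left(\left(-13860 + 10170\right) - 41496\right) = \left(2304 - 9 i \sqrt{6853}\right) \left(-3690 - 41496\right) = \left(2304 - 9 i \sqrt{6853}\right) \left(-45186\right) = -104108544 + 406674 i \sqrt{6853}$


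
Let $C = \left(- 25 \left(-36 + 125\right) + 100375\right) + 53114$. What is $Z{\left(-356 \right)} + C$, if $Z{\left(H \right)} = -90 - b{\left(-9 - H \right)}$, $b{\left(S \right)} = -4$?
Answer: $151178$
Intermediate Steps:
$Z{\left(H \right)} = -86$ ($Z{\left(H \right)} = -90 - -4 = -90 + 4 = -86$)
$C = 151264$ ($C = \left(\left(-25\right) 89 + 100375\right) + 53114 = \left(-2225 + 100375\right) + 53114 = 98150 + 53114 = 151264$)
$Z{\left(-356 \right)} + C = -86 + 151264 = 151178$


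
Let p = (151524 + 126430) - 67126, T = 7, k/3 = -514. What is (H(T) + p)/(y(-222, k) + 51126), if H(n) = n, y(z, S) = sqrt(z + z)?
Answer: 359305007/87128944 - 42167*I*sqrt(111)/261386832 ≈ 4.1238 - 0.0016996*I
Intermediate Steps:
k = -1542 (k = 3*(-514) = -1542)
y(z, S) = sqrt(2)*sqrt(z) (y(z, S) = sqrt(2*z) = sqrt(2)*sqrt(z))
p = 210828 (p = 277954 - 67126 = 210828)
(H(T) + p)/(y(-222, k) + 51126) = (7 + 210828)/(sqrt(2)*sqrt(-222) + 51126) = 210835/(sqrt(2)*(I*sqrt(222)) + 51126) = 210835/(2*I*sqrt(111) + 51126) = 210835/(51126 + 2*I*sqrt(111))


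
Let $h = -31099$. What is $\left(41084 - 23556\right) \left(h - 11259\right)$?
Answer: $-742451024$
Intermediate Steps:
$\left(41084 - 23556\right) \left(h - 11259\right) = \left(41084 - 23556\right) \left(-31099 - 11259\right) = 17528 \left(-42358\right) = -742451024$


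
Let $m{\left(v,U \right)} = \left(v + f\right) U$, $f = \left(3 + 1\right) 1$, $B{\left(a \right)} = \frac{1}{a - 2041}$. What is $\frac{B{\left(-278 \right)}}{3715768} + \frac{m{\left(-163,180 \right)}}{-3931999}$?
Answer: $\frac{246614700759041}{33881508463678008} \approx 0.0072787$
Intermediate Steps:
$B{\left(a \right)} = \frac{1}{-2041 + a}$
$f = 4$ ($f = 4 \cdot 1 = 4$)
$m{\left(v,U \right)} = U \left(4 + v\right)$ ($m{\left(v,U \right)} = \left(v + 4\right) U = \left(4 + v\right) U = U \left(4 + v\right)$)
$\frac{B{\left(-278 \right)}}{3715768} + \frac{m{\left(-163,180 \right)}}{-3931999} = \frac{1}{\left(-2041 - 278\right) 3715768} + \frac{180 \left(4 - 163\right)}{-3931999} = \frac{1}{-2319} \cdot \frac{1}{3715768} + 180 \left(-159\right) \left(- \frac{1}{3931999}\right) = \left(- \frac{1}{2319}\right) \frac{1}{3715768} - - \frac{28620}{3931999} = - \frac{1}{8616865992} + \frac{28620}{3931999} = \frac{246614700759041}{33881508463678008}$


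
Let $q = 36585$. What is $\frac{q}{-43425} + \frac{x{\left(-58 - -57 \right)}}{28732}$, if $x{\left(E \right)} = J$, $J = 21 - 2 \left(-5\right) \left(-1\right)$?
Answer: $- \frac{2122591}{2520580} \approx -0.8421$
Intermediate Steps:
$J = 11$ ($J = 21 - \left(-10\right) \left(-1\right) = 21 - 10 = 11$)
$x{\left(E \right)} = 11$
$\frac{q}{-43425} + \frac{x{\left(-58 - -57 \right)}}{28732} = \frac{36585}{-43425} + \frac{11}{28732} = 36585 \left(- \frac{1}{43425}\right) + 11 \cdot \frac{1}{28732} = - \frac{813}{965} + \frac{1}{2612} = - \frac{2122591}{2520580}$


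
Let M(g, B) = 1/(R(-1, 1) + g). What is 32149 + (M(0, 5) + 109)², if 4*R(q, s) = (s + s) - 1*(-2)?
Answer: 44249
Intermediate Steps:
R(q, s) = ½ + s/2 (R(q, s) = ((s + s) - 1*(-2))/4 = (2*s + 2)/4 = (2 + 2*s)/4 = ½ + s/2)
M(g, B) = 1/(1 + g) (M(g, B) = 1/((½ + (½)*1) + g) = 1/((½ + ½) + g) = 1/(1 + g))
32149 + (M(0, 5) + 109)² = 32149 + (1/(1 + 0) + 109)² = 32149 + (1/1 + 109)² = 32149 + (1 + 109)² = 32149 + 110² = 32149 + 12100 = 44249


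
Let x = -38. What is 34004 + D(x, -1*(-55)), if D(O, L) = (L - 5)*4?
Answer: 34204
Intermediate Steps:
D(O, L) = -20 + 4*L (D(O, L) = (-5 + L)*4 = -20 + 4*L)
34004 + D(x, -1*(-55)) = 34004 + (-20 + 4*(-1*(-55))) = 34004 + (-20 + 4*55) = 34004 + (-20 + 220) = 34004 + 200 = 34204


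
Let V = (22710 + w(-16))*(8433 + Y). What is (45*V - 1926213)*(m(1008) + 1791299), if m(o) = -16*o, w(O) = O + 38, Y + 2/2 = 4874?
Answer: 24158858525521017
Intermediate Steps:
Y = 4873 (Y = -1 + 4874 = 4873)
w(O) = 38 + O
V = 302471992 (V = (22710 + (38 - 16))*(8433 + 4873) = (22710 + 22)*13306 = 22732*13306 = 302471992)
(45*V - 1926213)*(m(1008) + 1791299) = (45*302471992 - 1926213)*(-16*1008 + 1791299) = (13611239640 - 1926213)*(-16128 + 1791299) = 13609313427*1775171 = 24158858525521017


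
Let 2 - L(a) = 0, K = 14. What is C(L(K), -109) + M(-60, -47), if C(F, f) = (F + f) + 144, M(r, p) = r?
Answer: -23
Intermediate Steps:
L(a) = 2 (L(a) = 2 - 1*0 = 2 + 0 = 2)
C(F, f) = 144 + F + f
C(L(K), -109) + M(-60, -47) = (144 + 2 - 109) - 60 = 37 - 60 = -23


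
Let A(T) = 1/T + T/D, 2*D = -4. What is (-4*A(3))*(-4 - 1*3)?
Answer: -98/3 ≈ -32.667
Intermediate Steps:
D = -2 (D = (1/2)*(-4) = -2)
A(T) = 1/T - T/2 (A(T) = 1/T + T/(-2) = 1/T + T*(-1/2) = 1/T - T/2)
(-4*A(3))*(-4 - 1*3) = (-4*(1/3 - 1/2*3))*(-4 - 1*3) = (-4*(1/3 - 3/2))*(-4 - 3) = -4*(-7/6)*(-7) = (14/3)*(-7) = -98/3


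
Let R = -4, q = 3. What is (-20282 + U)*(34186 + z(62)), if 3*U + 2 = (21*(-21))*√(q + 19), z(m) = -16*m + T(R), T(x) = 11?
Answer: -2020457840/3 - 4881135*√22 ≈ -6.9638e+8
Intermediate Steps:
z(m) = 11 - 16*m (z(m) = -16*m + 11 = 11 - 16*m)
U = -⅔ - 147*√22 (U = -⅔ + ((21*(-21))*√(3 + 19))/3 = -⅔ + (-441*√22)/3 = -⅔ - 147*√22 ≈ -690.16)
(-20282 + U)*(34186 + z(62)) = (-20282 + (-⅔ - 147*√22))*(34186 + (11 - 16*62)) = (-60848/3 - 147*√22)*(34186 + (11 - 992)) = (-60848/3 - 147*√22)*(34186 - 981) = (-60848/3 - 147*√22)*33205 = -2020457840/3 - 4881135*√22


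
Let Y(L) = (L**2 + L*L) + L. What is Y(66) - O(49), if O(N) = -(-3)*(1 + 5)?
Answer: 8760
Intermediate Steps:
O(N) = 18 (O(N) = -(-3)*6 = -1*(-18) = 18)
Y(L) = L + 2*L**2 (Y(L) = (L**2 + L**2) + L = 2*L**2 + L = L + 2*L**2)
Y(66) - O(49) = 66*(1 + 2*66) - 1*18 = 66*(1 + 132) - 18 = 66*133 - 18 = 8778 - 18 = 8760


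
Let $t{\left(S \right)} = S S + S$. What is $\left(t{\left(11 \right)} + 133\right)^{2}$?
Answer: $70225$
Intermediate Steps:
$t{\left(S \right)} = S + S^{2}$ ($t{\left(S \right)} = S^{2} + S = S + S^{2}$)
$\left(t{\left(11 \right)} + 133\right)^{2} = \left(11 \left(1 + 11\right) + 133\right)^{2} = \left(11 \cdot 12 + 133\right)^{2} = \left(132 + 133\right)^{2} = 265^{2} = 70225$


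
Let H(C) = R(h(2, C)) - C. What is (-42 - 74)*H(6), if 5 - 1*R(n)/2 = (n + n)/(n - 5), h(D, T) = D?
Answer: -2320/3 ≈ -773.33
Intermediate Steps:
R(n) = 10 - 4*n/(-5 + n) (R(n) = 10 - 2*(n + n)/(n - 5) = 10 - 2*2*n/(-5 + n) = 10 - 4*n/(-5 + n))
H(C) = 38/3 - C (H(C) = 2*(-25 + 3*2)/(-5 + 2) - C = 2*(-25 + 6)/(-3) - C = 2*(-⅓)*(-19) - C = 38/3 - C)
(-42 - 74)*H(6) = (-42 - 74)*(38/3 - 1*6) = -116*(38/3 - 6) = -116*20/3 = -2320/3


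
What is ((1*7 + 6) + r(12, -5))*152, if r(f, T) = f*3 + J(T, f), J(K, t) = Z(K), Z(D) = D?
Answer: 6688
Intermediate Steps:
J(K, t) = K
r(f, T) = T + 3*f (r(f, T) = f*3 + T = 3*f + T = T + 3*f)
((1*7 + 6) + r(12, -5))*152 = ((1*7 + 6) + (-5 + 3*12))*152 = ((7 + 6) + (-5 + 36))*152 = (13 + 31)*152 = 44*152 = 6688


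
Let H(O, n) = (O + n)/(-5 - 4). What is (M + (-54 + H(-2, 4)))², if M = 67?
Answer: 13225/81 ≈ 163.27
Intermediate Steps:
H(O, n) = -O/9 - n/9 (H(O, n) = (O + n)/(-9) = (O + n)*(-⅑) = -O/9 - n/9)
(M + (-54 + H(-2, 4)))² = (67 + (-54 + (-⅑*(-2) - ⅑*4)))² = (67 + (-54 + (2/9 - 4/9)))² = (67 + (-54 - 2/9))² = (67 - 488/9)² = (115/9)² = 13225/81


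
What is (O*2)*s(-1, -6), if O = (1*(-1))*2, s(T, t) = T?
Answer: 4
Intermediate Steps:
O = -2 (O = -1*2 = -2)
(O*2)*s(-1, -6) = -2*2*(-1) = -4*(-1) = 4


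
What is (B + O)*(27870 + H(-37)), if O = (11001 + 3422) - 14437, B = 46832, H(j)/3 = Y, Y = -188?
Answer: 1278412308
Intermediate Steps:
H(j) = -564 (H(j) = 3*(-188) = -564)
O = -14 (O = 14423 - 14437 = -14)
(B + O)*(27870 + H(-37)) = (46832 - 14)*(27870 - 564) = 46818*27306 = 1278412308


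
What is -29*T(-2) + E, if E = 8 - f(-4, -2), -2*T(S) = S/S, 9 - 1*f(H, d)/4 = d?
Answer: -43/2 ≈ -21.500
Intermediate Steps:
f(H, d) = 36 - 4*d
T(S) = -½ (T(S) = -S/(2*S) = -½*1 = -½)
E = -36 (E = 8 - (36 - 4*(-2)) = 8 - (36 + 8) = 8 - 1*44 = 8 - 44 = -36)
-29*T(-2) + E = -29*(-½) - 36 = 29/2 - 36 = -43/2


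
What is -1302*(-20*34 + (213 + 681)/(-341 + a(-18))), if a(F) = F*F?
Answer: 16215108/17 ≈ 9.5383e+5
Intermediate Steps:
a(F) = F²
-1302*(-20*34 + (213 + 681)/(-341 + a(-18))) = -1302*(-20*34 + (213 + 681)/(-341 + (-18)²)) = -1302*(-680 + 894/(-341 + 324)) = -1302*(-680 + 894/(-17)) = -1302*(-680 + 894*(-1/17)) = -1302*(-680 - 894/17) = -1302*(-12454/17) = 16215108/17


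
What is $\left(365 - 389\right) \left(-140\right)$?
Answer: $3360$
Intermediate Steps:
$\left(365 - 389\right) \left(-140\right) = \left(-24\right) \left(-140\right) = 3360$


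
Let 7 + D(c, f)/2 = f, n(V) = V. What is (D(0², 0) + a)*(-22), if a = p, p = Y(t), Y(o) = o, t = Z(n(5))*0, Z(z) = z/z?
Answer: 308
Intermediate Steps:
D(c, f) = -14 + 2*f
Z(z) = 1
t = 0 (t = 1*0 = 0)
p = 0
a = 0
(D(0², 0) + a)*(-22) = ((-14 + 2*0) + 0)*(-22) = ((-14 + 0) + 0)*(-22) = (-14 + 0)*(-22) = -14*(-22) = 308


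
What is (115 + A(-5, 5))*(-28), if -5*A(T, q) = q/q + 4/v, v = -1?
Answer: -16184/5 ≈ -3236.8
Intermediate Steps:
A(T, q) = 3/5 (A(T, q) = -(q/q + 4/(-1))/5 = -(1 + 4*(-1))/5 = -(1 - 4)/5 = -1/5*(-3) = 3/5)
(115 + A(-5, 5))*(-28) = (115 + 3/5)*(-28) = (578/5)*(-28) = -16184/5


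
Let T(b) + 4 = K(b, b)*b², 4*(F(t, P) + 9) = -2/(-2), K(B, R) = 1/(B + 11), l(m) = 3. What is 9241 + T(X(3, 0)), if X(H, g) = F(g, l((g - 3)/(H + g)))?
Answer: 333757/36 ≈ 9271.0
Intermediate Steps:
K(B, R) = 1/(11 + B)
F(t, P) = -35/4 (F(t, P) = -9 + (-2/(-2))/4 = -9 + (-2*(-½))/4 = -9 + (¼)*1 = -9 + ¼ = -35/4)
X(H, g) = -35/4
T(b) = -4 + b²/(11 + b)
9241 + T(X(3, 0)) = 9241 + (-44 + (-35/4)² - 4*(-35/4))/(11 - 35/4) = 9241 + (-44 + 1225/16 + 35)/(9/4) = 9241 + (4/9)*(1081/16) = 9241 + 1081/36 = 333757/36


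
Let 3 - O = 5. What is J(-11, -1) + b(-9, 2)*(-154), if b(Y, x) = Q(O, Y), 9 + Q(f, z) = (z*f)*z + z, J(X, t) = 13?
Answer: 27733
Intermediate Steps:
O = -2 (O = 3 - 1*5 = 3 - 5 = -2)
Q(f, z) = -9 + z + f*z² (Q(f, z) = -9 + ((z*f)*z + z) = -9 + ((f*z)*z + z) = -9 + (f*z² + z) = -9 + (z + f*z²) = -9 + z + f*z²)
b(Y, x) = -9 + Y - 2*Y²
J(-11, -1) + b(-9, 2)*(-154) = 13 + (-9 - 9 - 2*(-9)²)*(-154) = 13 + (-9 - 9 - 2*81)*(-154) = 13 + (-9 - 9 - 162)*(-154) = 13 - 180*(-154) = 13 + 27720 = 27733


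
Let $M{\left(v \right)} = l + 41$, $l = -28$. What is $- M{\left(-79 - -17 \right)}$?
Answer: $-13$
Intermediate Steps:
$M{\left(v \right)} = 13$ ($M{\left(v \right)} = -28 + 41 = 13$)
$- M{\left(-79 - -17 \right)} = \left(-1\right) 13 = -13$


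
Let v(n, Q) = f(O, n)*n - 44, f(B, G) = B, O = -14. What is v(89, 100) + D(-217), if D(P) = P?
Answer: -1507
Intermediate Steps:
v(n, Q) = -44 - 14*n (v(n, Q) = -14*n - 44 = -44 - 14*n)
v(89, 100) + D(-217) = (-44 - 14*89) - 217 = (-44 - 1246) - 217 = -1290 - 217 = -1507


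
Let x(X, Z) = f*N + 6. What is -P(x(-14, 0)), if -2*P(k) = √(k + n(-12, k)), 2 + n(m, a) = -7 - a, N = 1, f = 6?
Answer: 3*I/2 ≈ 1.5*I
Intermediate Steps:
n(m, a) = -9 - a (n(m, a) = -2 + (-7 - a) = -9 - a)
x(X, Z) = 12 (x(X, Z) = 6*1 + 6 = 6 + 6 = 12)
P(k) = -3*I/2 (P(k) = -√(k + (-9 - k))/2 = -3*I/2)
-P(x(-14, 0)) = -(-3)*I/2 = 3*I/2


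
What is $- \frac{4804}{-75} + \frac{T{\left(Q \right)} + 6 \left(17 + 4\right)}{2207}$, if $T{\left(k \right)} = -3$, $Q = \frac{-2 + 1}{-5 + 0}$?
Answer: $\frac{10611653}{165525} \approx 64.109$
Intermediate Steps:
$Q = \frac{1}{5}$ ($Q = - \frac{1}{-5} = \left(-1\right) \left(- \frac{1}{5}\right) = \frac{1}{5} \approx 0.2$)
$- \frac{4804}{-75} + \frac{T{\left(Q \right)} + 6 \left(17 + 4\right)}{2207} = - \frac{4804}{-75} + \frac{-3 + 6 \left(17 + 4\right)}{2207} = \left(-4804\right) \left(- \frac{1}{75}\right) + \left(-3 + 6 \cdot 21\right) \frac{1}{2207} = \frac{4804}{75} + \left(-3 + 126\right) \frac{1}{2207} = \frac{4804}{75} + 123 \cdot \frac{1}{2207} = \frac{4804}{75} + \frac{123}{2207} = \frac{10611653}{165525}$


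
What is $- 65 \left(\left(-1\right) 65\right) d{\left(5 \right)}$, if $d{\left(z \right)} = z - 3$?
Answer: $8450$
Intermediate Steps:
$d{\left(z \right)} = -3 + z$
$- 65 \left(\left(-1\right) 65\right) d{\left(5 \right)} = - 65 \left(\left(-1\right) 65\right) \left(-3 + 5\right) = \left(-65\right) \left(-65\right) 2 = 4225 \cdot 2 = 8450$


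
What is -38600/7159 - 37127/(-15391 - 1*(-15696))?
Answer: -277565193/2183495 ≈ -127.12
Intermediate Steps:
-38600/7159 - 37127/(-15391 - 1*(-15696)) = -38600*1/7159 - 37127/(-15391 + 15696) = -38600/7159 - 37127/305 = -277565193/2183495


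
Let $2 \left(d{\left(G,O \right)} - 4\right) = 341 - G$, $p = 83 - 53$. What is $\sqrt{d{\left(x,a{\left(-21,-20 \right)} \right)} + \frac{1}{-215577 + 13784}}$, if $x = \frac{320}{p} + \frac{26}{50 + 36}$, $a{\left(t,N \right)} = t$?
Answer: $\frac{85 \sqrt{15851862433338}}{26031297} \approx 13.001$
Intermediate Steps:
$p = 30$ ($p = 83 - 53 = 30$)
$x = \frac{1415}{129}$ ($x = \frac{320}{30} + \frac{26}{50 + 36} = 320 \cdot \frac{1}{30} + \frac{26}{86} = \frac{32}{3} + 26 \cdot \frac{1}{86} = \frac{32}{3} + \frac{13}{43} = \frac{1415}{129} \approx 10.969$)
$d{\left(G,O \right)} = \frac{349}{2} - \frac{G}{2}$ ($d{\left(G,O \right)} = 4 + \frac{341 - G}{2} = 4 - \left(- \frac{341}{2} + \frac{G}{2}\right) = \frac{349}{2} - \frac{G}{2}$)
$\sqrt{d{\left(x,a{\left(-21,-20 \right)} \right)} + \frac{1}{-215577 + 13784}} = \sqrt{\left(\frac{349}{2} - \frac{1415}{258}\right) + \frac{1}{-215577 + 13784}} = \sqrt{\left(\frac{349}{2} - \frac{1415}{258}\right) + \frac{1}{-201793}} = \sqrt{\frac{21803}{129} - \frac{1}{201793}} = \sqrt{\frac{4399692650}{26031297}} = \frac{85 \sqrt{15851862433338}}{26031297}$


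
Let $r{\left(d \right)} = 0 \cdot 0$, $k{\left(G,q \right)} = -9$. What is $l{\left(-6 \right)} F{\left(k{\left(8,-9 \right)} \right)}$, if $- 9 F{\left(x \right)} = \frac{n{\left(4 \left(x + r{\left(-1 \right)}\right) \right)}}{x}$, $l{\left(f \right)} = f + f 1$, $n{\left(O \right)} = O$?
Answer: $\frac{16}{3} \approx 5.3333$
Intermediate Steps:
$r{\left(d \right)} = 0$
$l{\left(f \right)} = 2 f$ ($l{\left(f \right)} = f + f = 2 f$)
$F{\left(x \right)} = - \frac{4}{9}$ ($F{\left(x \right)} = - \frac{4 \left(x + 0\right) \frac{1}{x}}{9} = - \frac{4 x \frac{1}{x}}{9} = \left(- \frac{1}{9}\right) 4 = - \frac{4}{9}$)
$l{\left(-6 \right)} F{\left(k{\left(8,-9 \right)} \right)} = 2 \left(-6\right) \left(- \frac{4}{9}\right) = \left(-12\right) \left(- \frac{4}{9}\right) = \frac{16}{3}$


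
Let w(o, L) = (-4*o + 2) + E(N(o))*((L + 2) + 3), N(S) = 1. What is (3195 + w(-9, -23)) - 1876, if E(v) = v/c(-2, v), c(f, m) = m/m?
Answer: 1339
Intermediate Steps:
c(f, m) = 1
E(v) = v (E(v) = v/1 = v*1 = v)
w(o, L) = 7 + L - 4*o (w(o, L) = (-4*o + 2) + 1*((L + 2) + 3) = (2 - 4*o) + 1*((2 + L) + 3) = (2 - 4*o) + 1*(5 + L) = (2 - 4*o) + (5 + L) = 7 + L - 4*o)
(3195 + w(-9, -23)) - 1876 = (3195 + (7 - 23 - 4*(-9))) - 1876 = (3195 + (7 - 23 + 36)) - 1876 = (3195 + 20) - 1876 = 3215 - 1876 = 1339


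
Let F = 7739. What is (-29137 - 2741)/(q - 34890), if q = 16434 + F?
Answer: 4554/1531 ≈ 2.9745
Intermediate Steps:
q = 24173 (q = 16434 + 7739 = 24173)
(-29137 - 2741)/(q - 34890) = (-29137 - 2741)/(24173 - 34890) = -31878/(-10717) = -31878*(-1/10717) = 4554/1531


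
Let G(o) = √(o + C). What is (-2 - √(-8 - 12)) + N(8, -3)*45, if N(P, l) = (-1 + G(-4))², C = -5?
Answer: -362 - 270*I - 2*I*√5 ≈ -362.0 - 274.47*I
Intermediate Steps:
G(o) = √(-5 + o) (G(o) = √(o - 5) = √(-5 + o))
N(P, l) = (-1 + 3*I)² (N(P, l) = (-1 + √(-5 - 4))² = (-1 + √(-9))² = (-1 + 3*I)²)
(-2 - √(-8 - 12)) + N(8, -3)*45 = (-2 - √(-8 - 12)) + (1 - 3*I)²*45 = (-2 - √(-20)) + 45*(1 - 3*I)² = (-2 - 2*I*√5) + 45*(1 - 3*I)² = -2 + 45*(1 - 3*I)² - 2*I*√5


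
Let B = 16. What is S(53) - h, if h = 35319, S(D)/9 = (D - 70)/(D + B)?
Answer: -812388/23 ≈ -35321.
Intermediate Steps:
S(D) = 9*(-70 + D)/(16 + D) (S(D) = 9*((D - 70)/(D + 16)) = 9*((-70 + D)/(16 + D)) = 9*(-70 + D)/(16 + D))
S(53) - h = 9*(-70 + 53)/(16 + 53) - 1*35319 = 9*(-17)/69 - 35319 = 9*(1/69)*(-17) - 35319 = -51/23 - 35319 = -812388/23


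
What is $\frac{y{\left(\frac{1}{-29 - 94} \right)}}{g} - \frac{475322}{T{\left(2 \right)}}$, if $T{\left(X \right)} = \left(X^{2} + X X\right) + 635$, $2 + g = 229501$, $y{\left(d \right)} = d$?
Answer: $- \frac{13417568613037}{18150846411} \approx -739.23$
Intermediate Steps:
$g = 229499$ ($g = -2 + 229501 = 229499$)
$T{\left(X \right)} = 635 + 2 X^{2}$ ($T{\left(X \right)} = \left(X^{2} + X^{2}\right) + 635 = 2 X^{2} + 635 = 635 + 2 X^{2}$)
$\frac{y{\left(\frac{1}{-29 - 94} \right)}}{g} - \frac{475322}{T{\left(2 \right)}} = \frac{1}{\left(-29 - 94\right) 229499} - \frac{475322}{635 + 2 \cdot 2^{2}} = \frac{1}{-123} \cdot \frac{1}{229499} - \frac{475322}{635 + 2 \cdot 4} = \left(- \frac{1}{123}\right) \frac{1}{229499} - \frac{475322}{635 + 8} = - \frac{1}{28228377} - \frac{475322}{643} = - \frac{13417568613037}{18150846411}$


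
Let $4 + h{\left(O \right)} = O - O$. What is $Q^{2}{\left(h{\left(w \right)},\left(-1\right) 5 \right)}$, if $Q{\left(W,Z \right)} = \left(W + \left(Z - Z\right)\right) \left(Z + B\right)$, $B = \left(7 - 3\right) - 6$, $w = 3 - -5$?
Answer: $784$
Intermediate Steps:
$w = 8$ ($w = 3 + 5 = 8$)
$h{\left(O \right)} = -4$ ($h{\left(O \right)} = -4 + \left(O - O\right) = -4 + 0 = -4$)
$B = -2$ ($B = 4 - 6 = -2$)
$Q{\left(W,Z \right)} = W \left(-2 + Z\right)$ ($Q{\left(W,Z \right)} = \left(W + \left(Z - Z\right)\right) \left(Z - 2\right) = \left(W + 0\right) \left(-2 + Z\right) = W \left(-2 + Z\right)$)
$Q^{2}{\left(h{\left(w \right)},\left(-1\right) 5 \right)} = \left(- 4 \left(-2 - 5\right)\right)^{2} = \left(\left(-4\right) \left(-7\right)\right)^{2} = 28^{2} = 784$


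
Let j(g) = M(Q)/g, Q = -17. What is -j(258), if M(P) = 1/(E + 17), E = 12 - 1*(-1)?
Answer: -1/7740 ≈ -0.00012920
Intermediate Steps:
E = 13 (E = 12 + 1 = 13)
M(P) = 1/30 (M(P) = 1/(13 + 17) = 1/30)
j(g) = 1/(30*g)
-j(258) = -1/(30*258) = -1*1/7740 = -1/7740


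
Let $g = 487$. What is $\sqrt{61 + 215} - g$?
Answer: $-487 + 2 \sqrt{69} \approx -470.39$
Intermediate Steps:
$\sqrt{61 + 215} - g = \sqrt{61 + 215} - 487 = \sqrt{276} - 487 = 2 \sqrt{69} - 487 = -487 + 2 \sqrt{69}$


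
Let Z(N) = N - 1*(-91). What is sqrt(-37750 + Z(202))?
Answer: I*sqrt(37457) ≈ 193.54*I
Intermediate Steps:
Z(N) = 91 + N (Z(N) = N + 91 = 91 + N)
sqrt(-37750 + Z(202)) = sqrt(-37750 + (91 + 202)) = sqrt(-37750 + 293) = sqrt(-37457) = I*sqrt(37457)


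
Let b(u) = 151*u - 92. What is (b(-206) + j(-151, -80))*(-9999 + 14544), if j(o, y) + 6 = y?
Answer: -142185780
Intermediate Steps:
b(u) = -92 + 151*u
j(o, y) = -6 + y
(b(-206) + j(-151, -80))*(-9999 + 14544) = ((-92 + 151*(-206)) + (-6 - 80))*(-9999 + 14544) = ((-92 - 31106) - 86)*4545 = (-31198 - 86)*4545 = -31284*4545 = -142185780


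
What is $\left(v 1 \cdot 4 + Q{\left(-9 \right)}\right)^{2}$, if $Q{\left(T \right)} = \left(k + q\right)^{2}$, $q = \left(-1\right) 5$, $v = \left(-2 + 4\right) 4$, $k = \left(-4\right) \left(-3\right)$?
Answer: $6561$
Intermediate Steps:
$k = 12$
$v = 8$ ($v = 2 \cdot 4 = 8$)
$q = -5$
$Q{\left(T \right)} = 49$ ($Q{\left(T \right)} = \left(12 - 5\right)^{2} = 7^{2} = 49$)
$\left(v 1 \cdot 4 + Q{\left(-9 \right)}\right)^{2} = \left(8 \cdot 1 \cdot 4 + 49\right)^{2} = \left(8 \cdot 4 + 49\right)^{2} = \left(32 + 49\right)^{2} = 81^{2} = 6561$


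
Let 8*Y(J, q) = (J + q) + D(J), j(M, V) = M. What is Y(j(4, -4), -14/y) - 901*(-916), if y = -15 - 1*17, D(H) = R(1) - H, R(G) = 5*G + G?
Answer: 105640551/128 ≈ 8.2532e+5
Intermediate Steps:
R(G) = 6*G
D(H) = 6 - H (D(H) = 6*1 - H = 6 - H)
y = -32 (y = -15 - 17 = -32)
Y(J, q) = 3/4 + q/8 (Y(J, q) = ((J + q) + (6 - J))/8 = (6 + q)/8 = 3/4 + q/8)
Y(j(4, -4), -14/y) - 901*(-916) = (3/4 + (-14/(-32))/8) - 901*(-916) = (3/4 + (-14*(-1/32))/8) + 825316 = (3/4 + (1/8)*(7/16)) + 825316 = (3/4 + 7/128) + 825316 = 103/128 + 825316 = 105640551/128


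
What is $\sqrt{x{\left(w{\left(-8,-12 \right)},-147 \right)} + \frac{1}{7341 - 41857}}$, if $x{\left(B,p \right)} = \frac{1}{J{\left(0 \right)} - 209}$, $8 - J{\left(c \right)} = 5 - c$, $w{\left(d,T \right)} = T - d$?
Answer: $\frac{3 i \sqrt{1714470123}}{1777574} \approx 0.069881 i$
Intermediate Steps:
$J{\left(c \right)} = 3 + c$ ($J{\left(c \right)} = 8 - \left(5 - c\right) = 8 + \left(-5 + c\right) = 3 + c$)
$x{\left(B,p \right)} = - \frac{1}{206}$ ($x{\left(B,p \right)} = \frac{1}{\left(3 + 0\right) - 209} = \frac{1}{3 - 209} = \frac{1}{-206} = - \frac{1}{206}$)
$\sqrt{x{\left(w{\left(-8,-12 \right)},-147 \right)} + \frac{1}{7341 - 41857}} = \sqrt{- \frac{1}{206} + \frac{1}{7341 - 41857}} = \sqrt{- \frac{1}{206} + \frac{1}{-34516}} = \sqrt{- \frac{1}{206} - \frac{1}{34516}} = \sqrt{- \frac{17361}{3555148}} = \frac{3 i \sqrt{1714470123}}{1777574}$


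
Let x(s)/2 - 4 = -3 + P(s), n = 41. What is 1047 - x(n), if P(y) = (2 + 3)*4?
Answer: 1005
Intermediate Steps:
P(y) = 20 (P(y) = 5*4 = 20)
x(s) = 42 (x(s) = 8 + 2*(-3 + 20) = 8 + 2*17 = 8 + 34 = 42)
1047 - x(n) = 1047 - 1*42 = 1047 - 42 = 1005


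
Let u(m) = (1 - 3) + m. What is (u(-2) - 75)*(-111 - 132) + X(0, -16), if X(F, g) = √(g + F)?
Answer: 19197 + 4*I ≈ 19197.0 + 4.0*I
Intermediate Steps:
X(F, g) = √(F + g)
u(m) = -2 + m
(u(-2) - 75)*(-111 - 132) + X(0, -16) = ((-2 - 2) - 75)*(-111 - 132) + √(0 - 16) = (-4 - 75)*(-243) + √(-16) = -79*(-243) + 4*I = 19197 + 4*I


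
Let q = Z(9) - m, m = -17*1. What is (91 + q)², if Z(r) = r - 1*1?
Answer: 13456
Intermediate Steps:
Z(r) = -1 + r (Z(r) = r - 1 = -1 + r)
m = -17
q = 25 (q = (-1 + 9) - 1*(-17) = 8 + 17 = 25)
(91 + q)² = (91 + 25)² = 116² = 13456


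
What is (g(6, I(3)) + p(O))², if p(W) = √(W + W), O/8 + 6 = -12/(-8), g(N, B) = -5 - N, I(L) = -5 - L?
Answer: 49 - 132*I*√2 ≈ 49.0 - 186.68*I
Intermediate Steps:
O = -36 (O = -48 + 8*(-12/(-8)) = -48 + 8*(-12*(-⅛)) = -48 + 8*(3/2) = -48 + 12 = -36)
p(W) = √2*√W (p(W) = √(2*W) = √2*√W)
(g(6, I(3)) + p(O))² = ((-5 - 1*6) + √2*√(-36))² = ((-5 - 6) + √2*(6*I))² = (-11 + 6*I*√2)²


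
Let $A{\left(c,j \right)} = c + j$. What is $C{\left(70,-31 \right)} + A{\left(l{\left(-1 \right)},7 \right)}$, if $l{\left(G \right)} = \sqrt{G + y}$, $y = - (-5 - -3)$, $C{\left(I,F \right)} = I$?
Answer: $78$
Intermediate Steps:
$y = 2$ ($y = - (-5 + 3) = \left(-1\right) \left(-2\right) = 2$)
$l{\left(G \right)} = \sqrt{2 + G}$ ($l{\left(G \right)} = \sqrt{G + 2} = \sqrt{2 + G}$)
$C{\left(70,-31 \right)} + A{\left(l{\left(-1 \right)},7 \right)} = 70 + \left(\sqrt{2 - 1} + 7\right) = 70 + \left(\sqrt{1} + 7\right) = 70 + \left(1 + 7\right) = 70 + 8 = 78$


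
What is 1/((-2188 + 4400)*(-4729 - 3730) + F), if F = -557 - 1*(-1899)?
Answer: -1/18709966 ≈ -5.3447e-8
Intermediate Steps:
F = 1342 (F = -557 + 1899 = 1342)
1/((-2188 + 4400)*(-4729 - 3730) + F) = 1/((-2188 + 4400)*(-4729 - 3730) + 1342) = 1/(2212*(-8459) + 1342) = 1/(-18711308 + 1342) = 1/(-18709966) = -1/18709966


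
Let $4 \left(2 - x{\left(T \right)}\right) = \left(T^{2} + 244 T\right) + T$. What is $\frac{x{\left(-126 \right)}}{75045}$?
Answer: $\frac{7501}{150090} \approx 0.049977$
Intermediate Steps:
$x{\left(T \right)} = 2 - \frac{245 T}{4} - \frac{T^{2}}{4}$ ($x{\left(T \right)} = 2 - \frac{\left(T^{2} + 244 T\right) + T}{4} = 2 - \frac{T^{2} + 245 T}{4} = 2 - \left(\frac{T^{2}}{4} + \frac{245 T}{4}\right) = 2 - \frac{245 T}{4} - \frac{T^{2}}{4}$)
$\frac{x{\left(-126 \right)}}{75045} = \frac{2 - - \frac{15435}{2} - \frac{\left(-126\right)^{2}}{4}}{75045} = \left(2 + \frac{15435}{2} - 3969\right) \frac{1}{75045} = \frac{7501}{2} \cdot \frac{1}{75045} = \frac{7501}{150090}$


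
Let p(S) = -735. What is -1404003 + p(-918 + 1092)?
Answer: -1404738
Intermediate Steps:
-1404003 + p(-918 + 1092) = -1404003 - 735 = -1404738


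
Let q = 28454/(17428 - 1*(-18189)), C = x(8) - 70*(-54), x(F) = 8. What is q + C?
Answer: 134945650/35617 ≈ 3788.8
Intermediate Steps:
C = 3788 (C = 8 - 70*(-54) = 8 + 3780 = 3788)
q = 28454/35617 (q = 28454/(17428 + 18189) = 28454/35617 ≈ 0.79889)
q + C = 28454/35617 + 3788 = 134945650/35617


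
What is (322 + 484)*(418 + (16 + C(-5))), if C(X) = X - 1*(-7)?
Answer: 351416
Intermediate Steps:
C(X) = 7 + X (C(X) = X + 7 = 7 + X)
(322 + 484)*(418 + (16 + C(-5))) = (322 + 484)*(418 + (16 + (7 - 5))) = 806*(418 + (16 + 2)) = 806*(418 + 18) = 806*436 = 351416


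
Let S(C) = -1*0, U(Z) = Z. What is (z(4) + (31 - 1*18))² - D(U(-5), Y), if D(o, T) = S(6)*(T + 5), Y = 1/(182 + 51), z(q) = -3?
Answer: 100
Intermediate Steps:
Y = 1/233 ≈ 0.0042918
S(C) = 0
D(o, T) = 0 (D(o, T) = 0*(T + 5) = 0*(5 + T) = 0)
(z(4) + (31 - 1*18))² - D(U(-5), Y) = (-3 + (31 - 1*18))² - 1*0 = (-3 + (31 - 18))² + 0 = (-3 + 13)² + 0 = 10² + 0 = 100 + 0 = 100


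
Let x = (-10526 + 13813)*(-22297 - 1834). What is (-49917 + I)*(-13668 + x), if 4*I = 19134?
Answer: 7161085564755/2 ≈ 3.5805e+12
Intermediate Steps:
I = 9567/2 (I = (¼)*19134 = 9567/2 ≈ 4783.5)
x = -79318597 (x = 3287*(-24131) = -79318597)
(-49917 + I)*(-13668 + x) = (-49917 + 9567/2)*(-13668 - 79318597) = -90267/2*(-79332265) = 7161085564755/2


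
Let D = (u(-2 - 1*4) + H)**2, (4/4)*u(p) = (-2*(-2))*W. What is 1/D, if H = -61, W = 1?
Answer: 1/3249 ≈ 0.00030779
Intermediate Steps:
u(p) = 4 (u(p) = -2*(-2)*1 = 4*1 = 4)
D = 3249 (D = (4 - 61)**2 = (-57)**2 = 3249)
1/D = 1/3249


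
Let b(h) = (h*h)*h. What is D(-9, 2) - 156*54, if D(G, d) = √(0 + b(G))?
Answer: -8424 + 27*I ≈ -8424.0 + 27.0*I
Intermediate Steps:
b(h) = h³ (b(h) = h²*h = h³)
D(G, d) = √(G³) (D(G, d) = √(0 + G³) = √(G³))
D(-9, 2) - 156*54 = √((-9)³) - 156*54 = √(-729) - 8424 = 27*I - 8424 = -8424 + 27*I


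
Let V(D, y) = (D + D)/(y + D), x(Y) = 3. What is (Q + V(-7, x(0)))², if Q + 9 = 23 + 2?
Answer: 1521/4 ≈ 380.25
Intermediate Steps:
V(D, y) = 2*D/(D + y) (V(D, y) = (2*D)/(D + y) = 2*D/(D + y))
Q = 16 (Q = -9 + (23 + 2) = -9 + 25 = 16)
(Q + V(-7, x(0)))² = (16 + 2*(-7)/(-7 + 3))² = (16 + 2*(-7)/(-4))² = (16 + 2*(-7)*(-¼))² = (16 + 7/2)² = (39/2)² = 1521/4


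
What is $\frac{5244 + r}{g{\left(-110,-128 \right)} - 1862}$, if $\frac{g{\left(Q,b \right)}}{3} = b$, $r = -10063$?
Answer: $\frac{4819}{2246} \approx 2.1456$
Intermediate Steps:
$g{\left(Q,b \right)} = 3 b$
$\frac{5244 + r}{g{\left(-110,-128 \right)} - 1862} = \frac{5244 - 10063}{3 \left(-128\right) - 1862} = - \frac{4819}{-384 - 1862} = - \frac{4819}{-2246} = \left(-4819\right) \left(- \frac{1}{2246}\right) = \frac{4819}{2246}$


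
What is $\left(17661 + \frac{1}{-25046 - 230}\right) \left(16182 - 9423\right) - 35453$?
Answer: $\frac{3016317671137}{25276} \approx 1.1934 \cdot 10^{8}$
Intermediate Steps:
$\left(17661 + \frac{1}{-25046 - 230}\right) \left(16182 - 9423\right) - 35453 = \left(17661 + \frac{1}{-25276}\right) 6759 - 35453 = \left(17661 - \frac{1}{25276}\right) 6759 - 35453 = \frac{446399435}{25276} \cdot 6759 - 35453 = \frac{3017213781165}{25276} - 35453 = \frac{3016317671137}{25276}$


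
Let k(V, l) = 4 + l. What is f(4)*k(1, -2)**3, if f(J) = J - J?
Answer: 0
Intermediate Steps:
f(J) = 0
f(4)*k(1, -2)**3 = 0*(4 - 2)**3 = 0*2**3 = 0*8 = 0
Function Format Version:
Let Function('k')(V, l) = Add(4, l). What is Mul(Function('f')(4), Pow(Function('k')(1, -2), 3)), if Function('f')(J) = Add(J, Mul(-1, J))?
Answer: 0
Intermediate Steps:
Function('f')(J) = 0
Mul(Function('f')(4), Pow(Function('k')(1, -2), 3)) = Mul(0, Pow(Add(4, -2), 3)) = Mul(0, Pow(2, 3)) = Mul(0, 8) = 0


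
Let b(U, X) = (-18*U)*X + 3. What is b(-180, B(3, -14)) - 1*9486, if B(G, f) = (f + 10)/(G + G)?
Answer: -11643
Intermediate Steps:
B(G, f) = (10 + f)/(2*G) (B(G, f) = (10 + f)/((2*G)) = (10 + f)*(1/(2*G)) = (10 + f)/(2*G))
b(U, X) = 3 - 18*U*X (b(U, X) = -18*U*X + 3 = 3 - 18*U*X)
b(-180, B(3, -14)) - 1*9486 = (3 - 18*(-180)*(½)*(10 - 14)/3) - 1*9486 = (3 - 18*(-180)*(½)*(⅓)*(-4)) - 9486 = (3 - 18*(-180)*(-⅔)) - 9486 = (3 - 2160) - 9486 = -2157 - 9486 = -11643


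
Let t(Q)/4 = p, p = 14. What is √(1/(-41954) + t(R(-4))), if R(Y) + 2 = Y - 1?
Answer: 3*√10951965838/41954 ≈ 7.4833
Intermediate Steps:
R(Y) = -3 + Y (R(Y) = -2 + (Y - 1) = -2 + (-1 + Y) = -3 + Y)
t(Q) = 56 (t(Q) = 4*14 = 56)
√(1/(-41954) + t(R(-4))) = √(1/(-41954) + 56) = √(-1/41954 + 56) = √(2349423/41954) = 3*√10951965838/41954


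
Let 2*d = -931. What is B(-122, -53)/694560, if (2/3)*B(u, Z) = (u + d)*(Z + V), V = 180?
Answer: -29845/185216 ≈ -0.16114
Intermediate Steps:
d = -931/2 (d = (1/2)*(-931) = -931/2 ≈ -465.50)
B(u, Z) = 3*(180 + Z)*(-931/2 + u)/2 (B(u, Z) = 3*((u - 931/2)*(Z + 180))/2 = 3*((-931/2 + u)*(180 + Z))/2 = 3*((180 + Z)*(-931/2 + u))/2 = 3*(180 + Z)*(-931/2 + u)/2)
B(-122, -53)/694560 = (-125685 + 270*(-122) - 2793/4*(-53) + (3/2)*(-53)*(-122))/694560 = (-125685 - 32940 + 148029/4 + 9699)*(1/694560) = -447675/4*1/694560 = -29845/185216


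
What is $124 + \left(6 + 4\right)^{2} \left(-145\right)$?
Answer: $-14376$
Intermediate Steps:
$124 + \left(6 + 4\right)^{2} \left(-145\right) = 124 + 10^{2} \left(-145\right) = 124 + 100 \left(-145\right) = 124 - 14500 = -14376$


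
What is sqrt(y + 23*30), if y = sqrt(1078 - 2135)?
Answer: sqrt(690 + I*sqrt(1057)) ≈ 26.275 + 0.61868*I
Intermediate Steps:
y = I*sqrt(1057) (y = sqrt(-1057) = I*sqrt(1057) ≈ 32.512*I)
sqrt(y + 23*30) = sqrt(I*sqrt(1057) + 23*30) = sqrt(I*sqrt(1057) + 690) = sqrt(690 + I*sqrt(1057))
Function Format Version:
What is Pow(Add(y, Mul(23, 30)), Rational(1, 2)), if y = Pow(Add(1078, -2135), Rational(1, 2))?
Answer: Pow(Add(690, Mul(I, Pow(1057, Rational(1, 2)))), Rational(1, 2)) ≈ Add(26.275, Mul(0.61868, I))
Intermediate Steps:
y = Mul(I, Pow(1057, Rational(1, 2))) (y = Pow(-1057, Rational(1, 2)) = Mul(I, Pow(1057, Rational(1, 2))) ≈ Mul(32.512, I))
Pow(Add(y, Mul(23, 30)), Rational(1, 2)) = Pow(Add(Mul(I, Pow(1057, Rational(1, 2))), Mul(23, 30)), Rational(1, 2)) = Pow(Add(Mul(I, Pow(1057, Rational(1, 2))), 690), Rational(1, 2)) = Pow(Add(690, Mul(I, Pow(1057, Rational(1, 2)))), Rational(1, 2))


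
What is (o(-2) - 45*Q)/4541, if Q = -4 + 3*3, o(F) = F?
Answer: -227/4541 ≈ -0.049989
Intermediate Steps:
Q = 5 (Q = -4 + 9 = 5)
(o(-2) - 45*Q)/4541 = (-2 - 45*5)/4541 = (-2 - 225)*(1/4541) = -227*1/4541 = -227/4541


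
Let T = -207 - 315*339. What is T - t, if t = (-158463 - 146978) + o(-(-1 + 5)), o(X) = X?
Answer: 198453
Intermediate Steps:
T = -106992 (T = -207 - 106785 = -106992)
t = -305445 (t = (-158463 - 146978) - (-1 + 5) = -305441 - 1*4 = -305441 - 4 = -305445)
T - t = -106992 - 1*(-305445) = -106992 + 305445 = 198453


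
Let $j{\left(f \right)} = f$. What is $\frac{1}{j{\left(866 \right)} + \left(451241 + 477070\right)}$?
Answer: $\frac{1}{929177} \approx 1.0762 \cdot 10^{-6}$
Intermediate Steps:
$\frac{1}{j{\left(866 \right)} + \left(451241 + 477070\right)} = \frac{1}{866 + \left(451241 + 477070\right)} = \frac{1}{866 + 928311} = \frac{1}{929177}$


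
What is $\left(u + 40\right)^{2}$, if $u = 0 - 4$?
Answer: $1296$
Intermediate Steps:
$u = -4$ ($u = 0 - 4 = -4$)
$\left(u + 40\right)^{2} = \left(-4 + 40\right)^{2} = 36^{2} = 1296$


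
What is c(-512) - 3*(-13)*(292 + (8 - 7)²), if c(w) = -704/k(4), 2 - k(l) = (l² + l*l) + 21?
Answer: 583481/51 ≈ 11441.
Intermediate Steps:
k(l) = -19 - 2*l² (k(l) = 2 - ((l² + l*l) + 21) = 2 - ((l² + l²) + 21) = 2 - (2*l² + 21) = 2 - (21 + 2*l²) = 2 + (-21 - 2*l²) = -19 - 2*l²)
c(w) = 704/51 (c(w) = -704/(-19 - 2*4²) = -704/(-19 - 2*16) = -704/(-19 - 32) = -704/(-51) = -704*(-1/51) = 704/51)
c(-512) - 3*(-13)*(292 + (8 - 7)²) = 704/51 - 3*(-13)*(292 + (8 - 7)²) = 704/51 - (-39)*(292 + 1²) = 704/51 - (-39)*(292 + 1) = 704/51 - (-39)*293 = 704/51 - 1*(-11427) = 704/51 + 11427 = 583481/51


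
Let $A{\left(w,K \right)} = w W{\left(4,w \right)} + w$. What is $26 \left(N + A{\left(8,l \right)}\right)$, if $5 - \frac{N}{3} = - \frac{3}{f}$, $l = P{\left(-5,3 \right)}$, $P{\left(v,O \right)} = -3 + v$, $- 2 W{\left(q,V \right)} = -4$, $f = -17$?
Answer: $\frac{17004}{17} \approx 1000.2$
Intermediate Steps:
$W{\left(q,V \right)} = 2$ ($W{\left(q,V \right)} = \left(- \frac{1}{2}\right) \left(-4\right) = 2$)
$l = -8$ ($l = -3 - 5 = -8$)
$N = \frac{246}{17}$ ($N = 15 - 3 \left(- \frac{3}{-17}\right) = 15 - 3 \left(\left(-3\right) \left(- \frac{1}{17}\right)\right) = 15 - \frac{9}{17} = \frac{246}{17} \approx 14.471$)
$A{\left(w,K \right)} = 3 w$ ($A{\left(w,K \right)} = w 2 + w = 2 w + w = 3 w$)
$26 \left(N + A{\left(8,l \right)}\right) = 26 \left(\frac{246}{17} + 3 \cdot 8\right) = 26 \left(\frac{246}{17} + 24\right) = 26 \cdot \frac{654}{17} = \frac{17004}{17}$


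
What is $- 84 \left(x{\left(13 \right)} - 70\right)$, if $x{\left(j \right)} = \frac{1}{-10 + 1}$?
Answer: $\frac{17668}{3} \approx 5889.3$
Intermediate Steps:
$x{\left(j \right)} = - \frac{1}{9}$ ($x{\left(j \right)} = \frac{1}{-9} = - \frac{1}{9}$)
$- 84 \left(x{\left(13 \right)} - 70\right) = - 84 \left(- \frac{1}{9} - 70\right) = \left(-84\right) \left(- \frac{631}{9}\right) = \frac{17668}{3}$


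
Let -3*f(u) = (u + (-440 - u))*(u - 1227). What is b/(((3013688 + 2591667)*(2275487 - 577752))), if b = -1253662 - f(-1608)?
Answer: -837862/9516407370925 ≈ -8.8044e-8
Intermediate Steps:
f(u) = -179960 + 440*u/3 (f(u) = -(u + (-440 - u))*(u - 1227)/3 = -(-440)*(-1227 + u)/3 = -(539880 - 440*u)/3 = -179960 + 440*u/3)
b = -837862 (b = -1253662 - (-179960 + (440/3)*(-1608)) = -1253662 - (-179960 - 235840) = -1253662 - 1*(-415800) = -1253662 + 415800 = -837862)
b/(((3013688 + 2591667)*(2275487 - 577752))) = -837862*1/((2275487 - 577752)*(3013688 + 2591667)) = -837862/(5605355*1697735) = -837862/9516407370925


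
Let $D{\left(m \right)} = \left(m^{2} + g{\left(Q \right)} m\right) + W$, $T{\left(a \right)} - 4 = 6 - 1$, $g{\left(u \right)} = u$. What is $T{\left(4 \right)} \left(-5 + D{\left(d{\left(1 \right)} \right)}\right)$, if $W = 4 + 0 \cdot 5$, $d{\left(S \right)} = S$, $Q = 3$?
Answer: $27$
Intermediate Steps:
$W = 4$ ($W = 4 + 0 = 4$)
$T{\left(a \right)} = 9$ ($T{\left(a \right)} = 4 + \left(6 - 1\right) = 4 + 5 = 9$)
$D{\left(m \right)} = 4 + m^{2} + 3 m$ ($D{\left(m \right)} = \left(m^{2} + 3 m\right) + 4 = 4 + m^{2} + 3 m$)
$T{\left(4 \right)} \left(-5 + D{\left(d{\left(1 \right)} \right)}\right) = 9 \left(-5 + \left(4 + 1^{2} + 3 \cdot 1\right)\right) = 9 \left(-5 + \left(4 + 1 + 3\right)\right) = 9 \left(-5 + 8\right) = 9 \cdot 3 = 27$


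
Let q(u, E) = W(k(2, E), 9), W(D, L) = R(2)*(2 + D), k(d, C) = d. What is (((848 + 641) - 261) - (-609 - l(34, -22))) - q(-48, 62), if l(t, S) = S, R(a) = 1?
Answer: 1811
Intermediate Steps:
W(D, L) = 2 + D (W(D, L) = 1*(2 + D) = 2 + D)
q(u, E) = 4 (q(u, E) = 2 + 2 = 4)
(((848 + 641) - 261) - (-609 - l(34, -22))) - q(-48, 62) = (((848 + 641) - 261) - (-609 - 1*(-22))) - 1*4 = ((1489 - 261) - (-609 + 22)) - 4 = (1228 - 1*(-587)) - 4 = (1228 + 587) - 4 = 1815 - 4 = 1811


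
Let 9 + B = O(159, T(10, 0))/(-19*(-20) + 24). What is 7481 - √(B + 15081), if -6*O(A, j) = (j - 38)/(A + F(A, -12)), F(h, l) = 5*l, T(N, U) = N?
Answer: 7481 - 5*√241103773878/19998 ≈ 7358.2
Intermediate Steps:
O(A, j) = -(-38 + j)/(6*(-60 + A)) (O(A, j) = -(j - 38)/(6*(A + 5*(-12))) = -(-38 + j)/(6*(A - 60)) = -(-38 + j)/(6*(-60 + A)))
B = -539939/59994 (B = -9 + ((38 - 1*10)/(6*(-60 + 159)))/(-19*(-20) + 24) = -9 + ((⅙)*(38 - 10)/99)/(380 + 24) = -9 + ((⅙)*(1/99)*28)/404 = -9 + (14/297)*(1/404) = -9 + 7/59994 = -539939/59994 ≈ -8.9999)
7481 - √(B + 15081) = 7481 - √(-539939/59994 + 15081) = 7481 - √(904229575/59994) = 7481 - 5*√241103773878/19998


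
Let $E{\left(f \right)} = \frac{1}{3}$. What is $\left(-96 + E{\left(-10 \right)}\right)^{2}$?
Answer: $\frac{82369}{9} \approx 9152.1$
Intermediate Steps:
$E{\left(f \right)} = \frac{1}{3}$
$\left(-96 + E{\left(-10 \right)}\right)^{2} = \left(-96 + \frac{1}{3}\right)^{2} = \left(- \frac{287}{3}\right)^{2} = \frac{82369}{9}$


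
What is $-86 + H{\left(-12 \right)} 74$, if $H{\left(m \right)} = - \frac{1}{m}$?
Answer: $- \frac{479}{6} \approx -79.833$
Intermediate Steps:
$-86 + H{\left(-12 \right)} 74 = -86 + - \frac{1}{-12} \cdot 74 = -86 + \left(-1\right) \left(- \frac{1}{12}\right) 74 = -86 + \frac{1}{12} \cdot 74 = -86 + \frac{37}{6} = - \frac{479}{6}$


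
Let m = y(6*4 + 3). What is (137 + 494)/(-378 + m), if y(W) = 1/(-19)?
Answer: -11989/7183 ≈ -1.6691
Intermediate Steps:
y(W) = -1/19
m = -1/19 ≈ -0.052632
(137 + 494)/(-378 + m) = (137 + 494)/(-378 - 1/19) = 631/(-7183/19) = 631*(-19/7183) = -11989/7183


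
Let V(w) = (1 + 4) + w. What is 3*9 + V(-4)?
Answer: 28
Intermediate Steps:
V(w) = 5 + w
3*9 + V(-4) = 3*9 + (5 - 4) = 27 + 1 = 28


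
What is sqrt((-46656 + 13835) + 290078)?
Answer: sqrt(257257) ≈ 507.21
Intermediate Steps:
sqrt((-46656 + 13835) + 290078) = sqrt(-32821 + 290078) = sqrt(257257)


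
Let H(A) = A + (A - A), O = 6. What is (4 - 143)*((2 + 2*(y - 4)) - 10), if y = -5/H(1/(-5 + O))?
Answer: 3614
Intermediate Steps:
H(A) = A (H(A) = A + 0 = A)
y = -5 (y = -5/(1/(-5 + 6)) = -5/(1/1) = -5/1 = -5*1 = -5)
(4 - 143)*((2 + 2*(y - 4)) - 10) = (4 - 143)*((2 + 2*(-5 - 4)) - 10) = -139*((2 + 2*(-9)) - 10) = -139*((2 - 18) - 10) = -139*(-16 - 10) = -139*(-26) = 3614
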